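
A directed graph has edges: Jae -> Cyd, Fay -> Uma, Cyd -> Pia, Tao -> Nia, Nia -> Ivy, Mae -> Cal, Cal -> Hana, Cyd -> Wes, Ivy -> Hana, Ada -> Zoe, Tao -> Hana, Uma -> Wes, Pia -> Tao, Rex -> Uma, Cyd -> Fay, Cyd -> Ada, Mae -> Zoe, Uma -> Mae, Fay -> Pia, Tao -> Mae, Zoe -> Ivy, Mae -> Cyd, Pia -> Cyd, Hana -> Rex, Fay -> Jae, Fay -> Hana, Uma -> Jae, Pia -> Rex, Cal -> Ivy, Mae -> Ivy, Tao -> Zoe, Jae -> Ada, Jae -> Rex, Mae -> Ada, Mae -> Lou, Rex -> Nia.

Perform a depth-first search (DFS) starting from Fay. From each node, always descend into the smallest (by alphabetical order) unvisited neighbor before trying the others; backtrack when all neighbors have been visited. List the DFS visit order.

Visit Fay
Fay → Hana
Hana → Rex
Rex → Nia
Nia → Ivy
Rex → Uma
Uma → Jae
Jae → Ada
Ada → Zoe
Jae → Cyd
Cyd → Pia
Pia → Tao
Tao → Mae
Mae → Cal
Mae → Lou
Cyd → Wes

Fay, Hana, Rex, Nia, Ivy, Uma, Jae, Ada, Zoe, Cyd, Pia, Tao, Mae, Cal, Lou, Wes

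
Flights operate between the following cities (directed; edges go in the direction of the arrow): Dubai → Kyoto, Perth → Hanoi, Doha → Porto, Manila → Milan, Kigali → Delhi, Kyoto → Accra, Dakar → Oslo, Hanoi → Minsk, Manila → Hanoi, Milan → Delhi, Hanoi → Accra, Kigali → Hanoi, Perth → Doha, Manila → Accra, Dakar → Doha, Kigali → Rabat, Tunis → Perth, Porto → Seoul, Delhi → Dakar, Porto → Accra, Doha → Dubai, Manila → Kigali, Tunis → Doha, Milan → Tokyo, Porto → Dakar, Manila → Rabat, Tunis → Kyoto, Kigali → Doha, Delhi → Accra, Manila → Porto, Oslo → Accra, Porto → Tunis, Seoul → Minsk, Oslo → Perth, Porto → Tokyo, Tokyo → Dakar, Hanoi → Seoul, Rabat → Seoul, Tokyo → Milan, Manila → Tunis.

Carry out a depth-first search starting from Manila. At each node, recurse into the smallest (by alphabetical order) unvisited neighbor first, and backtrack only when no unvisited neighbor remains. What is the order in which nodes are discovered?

Manila Accra Hanoi Minsk Seoul Kigali Delhi Dakar Doha Dubai Kyoto Porto Tokyo Milan Tunis Perth Oslo Rabat

Visit Manila
Manila → Accra
Manila → Hanoi
Hanoi → Minsk
Hanoi → Seoul
Manila → Kigali
Kigali → Delhi
Delhi → Dakar
Dakar → Doha
Doha → Dubai
Dubai → Kyoto
Doha → Porto
Porto → Tokyo
Tokyo → Milan
Porto → Tunis
Tunis → Perth
Dakar → Oslo
Kigali → Rabat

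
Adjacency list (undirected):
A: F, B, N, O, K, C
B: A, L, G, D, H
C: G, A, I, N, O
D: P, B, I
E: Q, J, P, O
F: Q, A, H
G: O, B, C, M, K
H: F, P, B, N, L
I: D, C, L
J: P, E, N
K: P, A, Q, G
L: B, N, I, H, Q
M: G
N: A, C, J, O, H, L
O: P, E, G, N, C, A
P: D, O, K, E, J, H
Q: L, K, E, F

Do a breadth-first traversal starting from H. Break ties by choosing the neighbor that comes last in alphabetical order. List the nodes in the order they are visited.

Visit H; enqueue P, N, L, F, B → queue [P, N, L, F, B]
Visit P; enqueue O, K, J, E, D → queue [N, L, F, B, O, K, J, E, D]
Visit N; enqueue C, A → queue [L, F, B, O, K, J, E, D, C, A]
Visit L; enqueue Q, I → queue [F, B, O, K, J, E, D, C, A, Q, I]
Visit F → queue [B, O, K, J, E, D, C, A, Q, I]
Visit B; enqueue G → queue [O, K, J, E, D, C, A, Q, I, G]
Visit O → queue [K, J, E, D, C, A, Q, I, G]
Visit K → queue [J, E, D, C, A, Q, I, G]
Visit J → queue [E, D, C, A, Q, I, G]
Visit E → queue [D, C, A, Q, I, G]
Visit D → queue [C, A, Q, I, G]
Visit C → queue [A, Q, I, G]
Visit A → queue [Q, I, G]
Visit Q → queue [I, G]
Visit I → queue [G]
Visit G; enqueue M → queue [M]
Visit M → queue []

H P N L F B O K J E D C A Q I G M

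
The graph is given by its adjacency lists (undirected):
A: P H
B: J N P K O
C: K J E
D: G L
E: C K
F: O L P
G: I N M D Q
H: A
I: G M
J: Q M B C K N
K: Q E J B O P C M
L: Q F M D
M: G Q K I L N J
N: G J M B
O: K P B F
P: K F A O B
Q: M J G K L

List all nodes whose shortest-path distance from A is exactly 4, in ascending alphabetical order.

Level 0: A
Level 1: H, P
Level 2: B, F, K, O
Level 3: C, E, J, L, M, N, Q
Level 4: D, G, I

D, G, I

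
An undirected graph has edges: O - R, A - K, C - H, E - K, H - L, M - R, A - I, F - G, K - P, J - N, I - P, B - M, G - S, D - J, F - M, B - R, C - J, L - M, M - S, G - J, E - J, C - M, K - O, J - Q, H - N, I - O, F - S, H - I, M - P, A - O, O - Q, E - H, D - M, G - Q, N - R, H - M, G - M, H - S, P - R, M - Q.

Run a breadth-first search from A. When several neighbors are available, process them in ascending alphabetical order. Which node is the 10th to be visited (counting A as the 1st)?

C

Visit A; enqueue I, K, O → queue [I, K, O]
Visit I; enqueue H, P → queue [K, O, H, P]
Visit K; enqueue E → queue [O, H, P, E]
Visit O; enqueue Q, R → queue [H, P, E, Q, R]
Visit H; enqueue C, L, M, N, S → queue [P, E, Q, R, C, L, M, N, S]
Visit P → queue [E, Q, R, C, L, M, N, S]
Visit E; enqueue J → queue [Q, R, C, L, M, N, S, J]
Visit Q; enqueue G → queue [R, C, L, M, N, S, J, G]
Visit R; enqueue B → queue [C, L, M, N, S, J, G, B]
Visit C → queue [L, M, N, S, J, G, B]
Visit L → queue [M, N, S, J, G, B]
Visit M; enqueue D, F → queue [N, S, J, G, B, D, F]
Visit N → queue [S, J, G, B, D, F]
Visit S → queue [J, G, B, D, F]
Visit J → queue [G, B, D, F]
Visit G → queue [B, D, F]
Visit B → queue [D, F]
Visit D → queue [F]
Visit F → queue []

Visit order: A, I, K, O, H, P, E, Q, R, C, L, M, N, S, J, G, B, D, F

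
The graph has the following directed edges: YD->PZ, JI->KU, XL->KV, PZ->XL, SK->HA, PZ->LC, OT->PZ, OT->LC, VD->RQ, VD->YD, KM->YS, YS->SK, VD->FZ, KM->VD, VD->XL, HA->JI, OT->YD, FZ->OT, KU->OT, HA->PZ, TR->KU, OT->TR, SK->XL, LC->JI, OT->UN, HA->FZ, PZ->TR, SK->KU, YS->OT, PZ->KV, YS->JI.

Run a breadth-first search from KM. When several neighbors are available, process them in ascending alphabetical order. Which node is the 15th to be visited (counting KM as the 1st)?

TR

Visit KM; enqueue VD, YS → queue [VD, YS]
Visit VD; enqueue FZ, RQ, XL, YD → queue [YS, FZ, RQ, XL, YD]
Visit YS; enqueue JI, OT, SK → queue [FZ, RQ, XL, YD, JI, OT, SK]
Visit FZ → queue [RQ, XL, YD, JI, OT, SK]
Visit RQ → queue [XL, YD, JI, OT, SK]
Visit XL; enqueue KV → queue [YD, JI, OT, SK, KV]
Visit YD; enqueue PZ → queue [JI, OT, SK, KV, PZ]
Visit JI; enqueue KU → queue [OT, SK, KV, PZ, KU]
Visit OT; enqueue LC, TR, UN → queue [SK, KV, PZ, KU, LC, TR, UN]
Visit SK; enqueue HA → queue [KV, PZ, KU, LC, TR, UN, HA]
Visit KV → queue [PZ, KU, LC, TR, UN, HA]
Visit PZ → queue [KU, LC, TR, UN, HA]
Visit KU → queue [LC, TR, UN, HA]
Visit LC → queue [TR, UN, HA]
Visit TR → queue [UN, HA]
Visit UN → queue [HA]
Visit HA → queue []

Visit order: KM, VD, YS, FZ, RQ, XL, YD, JI, OT, SK, KV, PZ, KU, LC, TR, UN, HA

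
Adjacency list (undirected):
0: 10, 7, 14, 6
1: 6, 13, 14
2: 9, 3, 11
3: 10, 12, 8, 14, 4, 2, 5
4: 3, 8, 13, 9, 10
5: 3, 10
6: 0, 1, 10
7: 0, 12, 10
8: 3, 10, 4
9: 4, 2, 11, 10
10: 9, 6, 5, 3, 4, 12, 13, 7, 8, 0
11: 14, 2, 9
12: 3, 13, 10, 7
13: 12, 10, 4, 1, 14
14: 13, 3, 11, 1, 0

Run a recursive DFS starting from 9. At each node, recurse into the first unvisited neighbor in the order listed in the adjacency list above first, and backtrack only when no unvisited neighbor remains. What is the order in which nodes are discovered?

Visit 9
9 → 4
4 → 3
3 → 10
10 → 6
6 → 0
0 → 7
7 → 12
12 → 13
13 → 1
1 → 14
14 → 11
11 → 2
10 → 5
10 → 8

9, 4, 3, 10, 6, 0, 7, 12, 13, 1, 14, 11, 2, 5, 8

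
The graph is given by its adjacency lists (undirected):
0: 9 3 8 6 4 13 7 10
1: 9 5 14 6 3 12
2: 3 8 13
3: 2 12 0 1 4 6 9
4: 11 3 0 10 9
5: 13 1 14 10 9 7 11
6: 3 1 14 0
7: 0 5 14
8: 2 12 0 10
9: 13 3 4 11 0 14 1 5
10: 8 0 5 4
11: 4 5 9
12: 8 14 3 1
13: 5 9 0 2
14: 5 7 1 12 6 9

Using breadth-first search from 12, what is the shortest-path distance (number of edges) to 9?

2

Level 0: 12
Level 1: 1, 3, 8, 14
Level 2: 0, 2, 4, 5, 6, 7, 9, 10
Level 3: 11, 13
9 first appears at level 2.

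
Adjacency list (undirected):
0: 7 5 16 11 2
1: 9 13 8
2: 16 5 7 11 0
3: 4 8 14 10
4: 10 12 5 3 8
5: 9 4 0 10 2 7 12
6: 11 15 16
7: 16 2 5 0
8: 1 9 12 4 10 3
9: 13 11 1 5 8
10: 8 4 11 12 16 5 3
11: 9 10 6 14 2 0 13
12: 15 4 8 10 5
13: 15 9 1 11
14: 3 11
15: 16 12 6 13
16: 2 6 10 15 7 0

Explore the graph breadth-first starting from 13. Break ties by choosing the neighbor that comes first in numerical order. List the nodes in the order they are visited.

Visit 13; enqueue 1, 9, 11, 15 → queue [1, 9, 11, 15]
Visit 1; enqueue 8 → queue [9, 11, 15, 8]
Visit 9; enqueue 5 → queue [11, 15, 8, 5]
Visit 11; enqueue 0, 2, 6, 10, 14 → queue [15, 8, 5, 0, 2, 6, 10, 14]
Visit 15; enqueue 12, 16 → queue [8, 5, 0, 2, 6, 10, 14, 12, 16]
Visit 8; enqueue 3, 4 → queue [5, 0, 2, 6, 10, 14, 12, 16, 3, 4]
Visit 5; enqueue 7 → queue [0, 2, 6, 10, 14, 12, 16, 3, 4, 7]
Visit 0 → queue [2, 6, 10, 14, 12, 16, 3, 4, 7]
Visit 2 → queue [6, 10, 14, 12, 16, 3, 4, 7]
Visit 6 → queue [10, 14, 12, 16, 3, 4, 7]
Visit 10 → queue [14, 12, 16, 3, 4, 7]
Visit 14 → queue [12, 16, 3, 4, 7]
Visit 12 → queue [16, 3, 4, 7]
Visit 16 → queue [3, 4, 7]
Visit 3 → queue [4, 7]
Visit 4 → queue [7]
Visit 7 → queue []

13, 1, 9, 11, 15, 8, 5, 0, 2, 6, 10, 14, 12, 16, 3, 4, 7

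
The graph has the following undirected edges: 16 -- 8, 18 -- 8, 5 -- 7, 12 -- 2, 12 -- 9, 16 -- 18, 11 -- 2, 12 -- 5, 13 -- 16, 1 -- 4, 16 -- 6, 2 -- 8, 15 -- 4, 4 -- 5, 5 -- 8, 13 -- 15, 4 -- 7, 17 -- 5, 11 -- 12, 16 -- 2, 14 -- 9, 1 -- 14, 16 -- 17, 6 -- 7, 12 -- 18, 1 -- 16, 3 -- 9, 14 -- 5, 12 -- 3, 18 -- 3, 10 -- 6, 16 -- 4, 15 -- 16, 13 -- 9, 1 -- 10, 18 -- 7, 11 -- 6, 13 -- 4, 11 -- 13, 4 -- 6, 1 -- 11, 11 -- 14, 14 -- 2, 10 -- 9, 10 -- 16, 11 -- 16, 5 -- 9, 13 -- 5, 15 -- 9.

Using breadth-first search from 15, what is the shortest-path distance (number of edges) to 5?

Level 0: 15
Level 1: 4, 9, 13, 16
Level 2: 1, 2, 3, 5, 6, 7, 8, 10, 11, 12, 14, 17, 18
5 first appears at level 2.

2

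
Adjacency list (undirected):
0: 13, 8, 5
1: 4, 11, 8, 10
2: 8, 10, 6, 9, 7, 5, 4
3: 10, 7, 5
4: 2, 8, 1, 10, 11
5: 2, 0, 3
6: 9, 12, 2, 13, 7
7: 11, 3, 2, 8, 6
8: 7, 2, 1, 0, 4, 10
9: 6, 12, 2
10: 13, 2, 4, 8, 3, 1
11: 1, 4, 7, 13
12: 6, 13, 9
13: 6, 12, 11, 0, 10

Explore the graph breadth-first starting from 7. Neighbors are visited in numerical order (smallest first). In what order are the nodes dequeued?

7, 2, 3, 6, 8, 11, 4, 5, 9, 10, 12, 13, 0, 1

Visit 7; enqueue 2, 3, 6, 8, 11 → queue [2, 3, 6, 8, 11]
Visit 2; enqueue 4, 5, 9, 10 → queue [3, 6, 8, 11, 4, 5, 9, 10]
Visit 3 → queue [6, 8, 11, 4, 5, 9, 10]
Visit 6; enqueue 12, 13 → queue [8, 11, 4, 5, 9, 10, 12, 13]
Visit 8; enqueue 0, 1 → queue [11, 4, 5, 9, 10, 12, 13, 0, 1]
Visit 11 → queue [4, 5, 9, 10, 12, 13, 0, 1]
Visit 4 → queue [5, 9, 10, 12, 13, 0, 1]
Visit 5 → queue [9, 10, 12, 13, 0, 1]
Visit 9 → queue [10, 12, 13, 0, 1]
Visit 10 → queue [12, 13, 0, 1]
Visit 12 → queue [13, 0, 1]
Visit 13 → queue [0, 1]
Visit 0 → queue [1]
Visit 1 → queue []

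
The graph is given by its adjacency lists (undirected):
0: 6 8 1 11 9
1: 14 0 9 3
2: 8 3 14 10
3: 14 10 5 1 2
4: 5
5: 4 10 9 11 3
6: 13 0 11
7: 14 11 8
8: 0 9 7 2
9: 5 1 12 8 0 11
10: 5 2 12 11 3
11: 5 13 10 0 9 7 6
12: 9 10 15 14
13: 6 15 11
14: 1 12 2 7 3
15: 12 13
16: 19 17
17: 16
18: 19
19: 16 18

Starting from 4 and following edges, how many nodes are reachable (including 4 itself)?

16

BFS from 4 visits: 4, 5, 11, 10, 9, 3, 13, 7, 6, 0, 12, 2, 8, 1, 14, 15
Reachable nodes: 16 of 20 total.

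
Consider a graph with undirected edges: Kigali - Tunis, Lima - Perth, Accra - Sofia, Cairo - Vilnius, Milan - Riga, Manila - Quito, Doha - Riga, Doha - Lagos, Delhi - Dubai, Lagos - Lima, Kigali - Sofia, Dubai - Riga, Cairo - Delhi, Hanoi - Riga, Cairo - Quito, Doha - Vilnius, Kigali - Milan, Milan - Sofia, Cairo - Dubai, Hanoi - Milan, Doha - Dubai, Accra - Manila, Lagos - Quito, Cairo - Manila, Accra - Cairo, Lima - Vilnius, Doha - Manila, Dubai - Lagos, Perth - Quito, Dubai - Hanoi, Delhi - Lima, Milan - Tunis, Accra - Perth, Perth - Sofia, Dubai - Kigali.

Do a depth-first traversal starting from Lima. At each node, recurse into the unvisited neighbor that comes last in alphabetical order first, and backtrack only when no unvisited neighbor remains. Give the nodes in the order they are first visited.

Visit Lima
Lima → Vilnius
Vilnius → Doha
Doha → Riga
Riga → Milan
Milan → Tunis
Tunis → Kigali
Kigali → Sofia
Sofia → Perth
Perth → Quito
Quito → Manila
Manila → Cairo
Cairo → Dubai
Dubai → Lagos
Dubai → Hanoi
Dubai → Delhi
Cairo → Accra

Lima -> Vilnius -> Doha -> Riga -> Milan -> Tunis -> Kigali -> Sofia -> Perth -> Quito -> Manila -> Cairo -> Dubai -> Lagos -> Hanoi -> Delhi -> Accra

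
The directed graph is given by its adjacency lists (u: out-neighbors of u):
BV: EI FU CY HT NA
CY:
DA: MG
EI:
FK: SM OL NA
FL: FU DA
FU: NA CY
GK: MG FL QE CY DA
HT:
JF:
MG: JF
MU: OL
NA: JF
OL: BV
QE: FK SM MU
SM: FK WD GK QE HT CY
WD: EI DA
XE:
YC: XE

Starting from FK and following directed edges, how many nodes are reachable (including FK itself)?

BFS from FK visits: FK, SM, OL, NA, WD, QE, HT, GK, CY, BV, JF, EI, DA, MU, MG, FL, FU
Reachable nodes: 17 of 19 total.

17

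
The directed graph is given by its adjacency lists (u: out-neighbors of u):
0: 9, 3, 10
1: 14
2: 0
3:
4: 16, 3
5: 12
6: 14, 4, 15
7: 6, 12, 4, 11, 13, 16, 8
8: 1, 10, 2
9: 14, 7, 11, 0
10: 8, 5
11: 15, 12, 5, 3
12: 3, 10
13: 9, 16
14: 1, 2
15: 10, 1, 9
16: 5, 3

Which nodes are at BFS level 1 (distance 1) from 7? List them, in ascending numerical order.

4, 6, 8, 11, 12, 13, 16

Level 0: 7
Level 1: 4, 6, 8, 11, 12, 13, 16
Level 2: 1, 2, 3, 5, 9, 10, 14, 15
Level 3: 0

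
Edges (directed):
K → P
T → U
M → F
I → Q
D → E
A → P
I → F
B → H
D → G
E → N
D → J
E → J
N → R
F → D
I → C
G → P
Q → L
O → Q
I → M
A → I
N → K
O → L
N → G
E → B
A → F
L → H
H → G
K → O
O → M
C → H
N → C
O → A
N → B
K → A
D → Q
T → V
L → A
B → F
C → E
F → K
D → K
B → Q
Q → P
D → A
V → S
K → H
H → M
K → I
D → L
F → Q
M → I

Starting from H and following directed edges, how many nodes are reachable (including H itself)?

18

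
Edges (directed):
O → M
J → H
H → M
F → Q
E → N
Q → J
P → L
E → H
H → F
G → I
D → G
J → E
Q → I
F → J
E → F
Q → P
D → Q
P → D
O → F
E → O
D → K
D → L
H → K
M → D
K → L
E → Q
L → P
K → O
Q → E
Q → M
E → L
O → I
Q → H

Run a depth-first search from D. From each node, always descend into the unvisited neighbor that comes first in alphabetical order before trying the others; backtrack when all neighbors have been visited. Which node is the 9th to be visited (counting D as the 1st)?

J

Visit D
D → G
G → I
D → K
K → L
L → P
K → O
O → F
F → J
J → E
E → H
H → M
E → N
E → Q

Visit order: D, G, I, K, L, P, O, F, J, E, H, M, N, Q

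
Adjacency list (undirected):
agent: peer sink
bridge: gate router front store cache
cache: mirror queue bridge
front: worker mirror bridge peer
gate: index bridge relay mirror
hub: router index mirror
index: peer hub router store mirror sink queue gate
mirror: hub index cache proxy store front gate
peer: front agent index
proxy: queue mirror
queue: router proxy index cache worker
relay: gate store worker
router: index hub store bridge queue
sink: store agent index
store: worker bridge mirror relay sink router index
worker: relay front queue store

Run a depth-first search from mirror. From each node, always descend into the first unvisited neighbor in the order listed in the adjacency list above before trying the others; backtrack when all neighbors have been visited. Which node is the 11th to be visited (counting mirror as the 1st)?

store

Visit mirror
mirror → hub
hub → router
router → index
index → peer
peer → front
front → worker
worker → relay
relay → gate
gate → bridge
bridge → store
store → sink
sink → agent
bridge → cache
cache → queue
queue → proxy

Visit order: mirror, hub, router, index, peer, front, worker, relay, gate, bridge, store, sink, agent, cache, queue, proxy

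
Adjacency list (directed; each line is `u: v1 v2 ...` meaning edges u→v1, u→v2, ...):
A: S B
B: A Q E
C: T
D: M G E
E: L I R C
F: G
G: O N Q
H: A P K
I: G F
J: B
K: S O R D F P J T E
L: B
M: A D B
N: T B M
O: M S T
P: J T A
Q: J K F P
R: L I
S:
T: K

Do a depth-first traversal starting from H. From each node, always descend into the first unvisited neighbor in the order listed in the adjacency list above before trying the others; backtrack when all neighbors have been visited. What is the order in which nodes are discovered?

Visit H
H → A
A → S
A → B
B → Q
Q → J
Q → K
K → O
O → M
M → D
D → G
G → N
N → T
D → E
E → L
E → I
I → F
E → R
E → C
K → P

H -> A -> S -> B -> Q -> J -> K -> O -> M -> D -> G -> N -> T -> E -> L -> I -> F -> R -> C -> P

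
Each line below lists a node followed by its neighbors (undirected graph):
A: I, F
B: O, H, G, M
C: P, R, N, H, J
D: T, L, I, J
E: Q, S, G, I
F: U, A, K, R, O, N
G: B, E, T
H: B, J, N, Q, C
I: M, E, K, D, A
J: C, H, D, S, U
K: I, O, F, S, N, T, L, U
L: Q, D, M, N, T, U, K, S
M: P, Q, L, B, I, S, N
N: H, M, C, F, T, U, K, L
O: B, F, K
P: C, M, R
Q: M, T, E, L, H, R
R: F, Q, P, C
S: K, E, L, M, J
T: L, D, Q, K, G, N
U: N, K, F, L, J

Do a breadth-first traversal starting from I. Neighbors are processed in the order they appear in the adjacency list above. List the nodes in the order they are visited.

Visit I; enqueue M, E, K, D, A → queue [M, E, K, D, A]
Visit M; enqueue P, Q, L, B, S, N → queue [E, K, D, A, P, Q, L, B, S, N]
Visit E; enqueue G → queue [K, D, A, P, Q, L, B, S, N, G]
Visit K; enqueue O, F, T, U → queue [D, A, P, Q, L, B, S, N, G, O, F, T, U]
Visit D; enqueue J → queue [A, P, Q, L, B, S, N, G, O, F, T, U, J]
Visit A → queue [P, Q, L, B, S, N, G, O, F, T, U, J]
Visit P; enqueue C, R → queue [Q, L, B, S, N, G, O, F, T, U, J, C, R]
Visit Q; enqueue H → queue [L, B, S, N, G, O, F, T, U, J, C, R, H]
Visit L → queue [B, S, N, G, O, F, T, U, J, C, R, H]
Visit B → queue [S, N, G, O, F, T, U, J, C, R, H]
Visit S → queue [N, G, O, F, T, U, J, C, R, H]
Visit N → queue [G, O, F, T, U, J, C, R, H]
Visit G → queue [O, F, T, U, J, C, R, H]
Visit O → queue [F, T, U, J, C, R, H]
Visit F → queue [T, U, J, C, R, H]
Visit T → queue [U, J, C, R, H]
Visit U → queue [J, C, R, H]
Visit J → queue [C, R, H]
Visit C → queue [R, H]
Visit R → queue [H]
Visit H → queue []

I M E K D A P Q L B S N G O F T U J C R H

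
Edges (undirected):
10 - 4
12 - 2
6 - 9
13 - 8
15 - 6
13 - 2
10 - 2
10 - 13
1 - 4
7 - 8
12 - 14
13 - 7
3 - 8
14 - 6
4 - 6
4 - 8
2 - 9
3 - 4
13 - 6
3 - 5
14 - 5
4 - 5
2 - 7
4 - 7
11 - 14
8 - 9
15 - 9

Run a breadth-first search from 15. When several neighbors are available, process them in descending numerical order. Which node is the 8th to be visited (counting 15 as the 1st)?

4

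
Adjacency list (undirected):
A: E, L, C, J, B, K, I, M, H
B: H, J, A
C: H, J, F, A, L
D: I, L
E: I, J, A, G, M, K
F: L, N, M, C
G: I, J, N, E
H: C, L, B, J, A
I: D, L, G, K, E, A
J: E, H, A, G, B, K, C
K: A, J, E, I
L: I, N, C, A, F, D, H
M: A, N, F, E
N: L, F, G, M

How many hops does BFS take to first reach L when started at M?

Level 0: M
Level 1: A, E, F, N
Level 2: B, C, G, H, I, J, K, L
Level 3: D
L first appears at level 2.

2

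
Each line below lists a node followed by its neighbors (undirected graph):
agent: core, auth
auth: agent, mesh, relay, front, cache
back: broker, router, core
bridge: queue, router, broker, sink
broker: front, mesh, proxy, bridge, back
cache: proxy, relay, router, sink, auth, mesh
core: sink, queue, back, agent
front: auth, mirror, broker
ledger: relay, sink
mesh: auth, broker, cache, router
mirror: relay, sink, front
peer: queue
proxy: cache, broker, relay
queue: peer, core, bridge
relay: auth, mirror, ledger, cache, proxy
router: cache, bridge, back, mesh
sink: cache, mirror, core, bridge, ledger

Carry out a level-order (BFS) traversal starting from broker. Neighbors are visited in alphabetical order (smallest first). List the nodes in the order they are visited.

broker back bridge front mesh proxy core router queue sink auth mirror cache relay agent peer ledger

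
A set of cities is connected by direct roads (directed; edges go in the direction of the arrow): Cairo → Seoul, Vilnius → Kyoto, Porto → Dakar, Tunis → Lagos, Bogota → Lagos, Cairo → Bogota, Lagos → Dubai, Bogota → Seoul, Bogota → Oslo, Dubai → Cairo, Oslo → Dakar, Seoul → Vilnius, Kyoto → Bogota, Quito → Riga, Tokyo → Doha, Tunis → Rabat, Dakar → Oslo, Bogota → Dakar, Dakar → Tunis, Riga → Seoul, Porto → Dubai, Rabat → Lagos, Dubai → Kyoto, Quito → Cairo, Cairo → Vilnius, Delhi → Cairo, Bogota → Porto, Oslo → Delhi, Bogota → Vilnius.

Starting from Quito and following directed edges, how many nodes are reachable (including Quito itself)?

15

BFS from Quito visits: Quito, Cairo, Riga, Bogota, Seoul, Vilnius, Dakar, Lagos, Oslo, Porto, Kyoto, Tunis, Dubai, Delhi, Rabat
Reachable nodes: 15 of 17 total.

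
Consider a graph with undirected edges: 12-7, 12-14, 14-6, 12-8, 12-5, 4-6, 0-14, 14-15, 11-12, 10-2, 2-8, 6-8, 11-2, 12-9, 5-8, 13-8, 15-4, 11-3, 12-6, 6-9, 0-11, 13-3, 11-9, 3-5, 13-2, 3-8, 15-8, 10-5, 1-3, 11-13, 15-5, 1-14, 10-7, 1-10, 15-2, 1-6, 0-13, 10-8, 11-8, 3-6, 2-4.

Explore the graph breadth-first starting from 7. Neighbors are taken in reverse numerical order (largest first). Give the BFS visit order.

Visit 7; enqueue 12, 10 → queue [12, 10]
Visit 12; enqueue 14, 11, 9, 8, 6, 5 → queue [10, 14, 11, 9, 8, 6, 5]
Visit 10; enqueue 2, 1 → queue [14, 11, 9, 8, 6, 5, 2, 1]
Visit 14; enqueue 15, 0 → queue [11, 9, 8, 6, 5, 2, 1, 15, 0]
Visit 11; enqueue 13, 3 → queue [9, 8, 6, 5, 2, 1, 15, 0, 13, 3]
Visit 9 → queue [8, 6, 5, 2, 1, 15, 0, 13, 3]
Visit 8 → queue [6, 5, 2, 1, 15, 0, 13, 3]
Visit 6; enqueue 4 → queue [5, 2, 1, 15, 0, 13, 3, 4]
Visit 5 → queue [2, 1, 15, 0, 13, 3, 4]
Visit 2 → queue [1, 15, 0, 13, 3, 4]
Visit 1 → queue [15, 0, 13, 3, 4]
Visit 15 → queue [0, 13, 3, 4]
Visit 0 → queue [13, 3, 4]
Visit 13 → queue [3, 4]
Visit 3 → queue [4]
Visit 4 → queue []

7, 12, 10, 14, 11, 9, 8, 6, 5, 2, 1, 15, 0, 13, 3, 4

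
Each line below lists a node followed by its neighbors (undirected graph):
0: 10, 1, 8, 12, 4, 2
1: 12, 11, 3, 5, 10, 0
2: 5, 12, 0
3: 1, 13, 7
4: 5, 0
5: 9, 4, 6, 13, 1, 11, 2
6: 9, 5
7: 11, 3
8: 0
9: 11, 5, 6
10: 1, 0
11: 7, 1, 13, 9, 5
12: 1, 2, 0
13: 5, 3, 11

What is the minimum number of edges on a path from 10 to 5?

2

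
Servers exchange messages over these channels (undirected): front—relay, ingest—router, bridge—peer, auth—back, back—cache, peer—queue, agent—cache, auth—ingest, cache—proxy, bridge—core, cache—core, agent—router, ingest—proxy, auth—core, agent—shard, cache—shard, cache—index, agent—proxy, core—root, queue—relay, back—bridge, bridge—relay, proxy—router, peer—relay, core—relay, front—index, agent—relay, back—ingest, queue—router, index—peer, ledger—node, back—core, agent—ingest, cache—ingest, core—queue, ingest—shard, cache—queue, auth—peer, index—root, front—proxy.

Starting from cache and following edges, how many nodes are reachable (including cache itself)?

16

BFS from cache visits: cache, shard, queue, proxy, ingest, index, core, back, agent, router, relay, peer, front, auth, root, bridge
Reachable nodes: 16 of 18 total.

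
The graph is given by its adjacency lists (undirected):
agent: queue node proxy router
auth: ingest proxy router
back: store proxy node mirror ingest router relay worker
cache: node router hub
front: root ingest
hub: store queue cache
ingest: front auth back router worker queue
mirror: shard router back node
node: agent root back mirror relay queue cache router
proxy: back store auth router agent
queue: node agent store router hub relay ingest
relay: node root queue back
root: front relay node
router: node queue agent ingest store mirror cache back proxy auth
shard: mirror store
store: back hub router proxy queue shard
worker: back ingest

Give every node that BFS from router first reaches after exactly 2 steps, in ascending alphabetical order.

Level 0: router
Level 1: agent, auth, back, cache, ingest, mirror, node, proxy, queue, store
Level 2: front, hub, relay, root, shard, worker

front, hub, relay, root, shard, worker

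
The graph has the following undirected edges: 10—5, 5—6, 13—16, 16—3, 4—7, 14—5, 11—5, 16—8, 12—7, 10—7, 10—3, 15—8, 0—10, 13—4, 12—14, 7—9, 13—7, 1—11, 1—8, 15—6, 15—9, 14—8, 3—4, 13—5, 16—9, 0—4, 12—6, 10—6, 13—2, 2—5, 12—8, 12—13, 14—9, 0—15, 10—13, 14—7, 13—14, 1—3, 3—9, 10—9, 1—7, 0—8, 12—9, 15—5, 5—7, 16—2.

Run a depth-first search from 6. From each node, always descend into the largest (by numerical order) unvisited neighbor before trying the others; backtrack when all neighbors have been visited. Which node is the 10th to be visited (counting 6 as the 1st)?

Visit 6
6 → 15
15 → 9
9 → 16
16 → 13
13 → 14
14 → 12
12 → 8
8 → 1
1 → 11
11 → 5
5 → 10
10 → 7
7 → 4
4 → 3
4 → 0
5 → 2

Visit order: 6, 15, 9, 16, 13, 14, 12, 8, 1, 11, 5, 10, 7, 4, 3, 0, 2

11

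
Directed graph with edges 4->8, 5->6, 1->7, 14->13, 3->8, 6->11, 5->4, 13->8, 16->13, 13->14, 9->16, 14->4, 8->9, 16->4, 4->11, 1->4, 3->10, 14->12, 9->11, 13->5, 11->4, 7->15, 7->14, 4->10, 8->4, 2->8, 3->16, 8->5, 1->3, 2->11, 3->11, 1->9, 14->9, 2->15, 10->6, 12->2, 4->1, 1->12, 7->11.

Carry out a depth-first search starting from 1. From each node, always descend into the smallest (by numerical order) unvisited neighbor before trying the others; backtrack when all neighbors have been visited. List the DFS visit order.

Visit 1
1 → 3
3 → 8
8 → 4
4 → 10
10 → 6
6 → 11
8 → 5
8 → 9
9 → 16
16 → 13
13 → 14
14 → 12
12 → 2
2 → 15
1 → 7

1 -> 3 -> 8 -> 4 -> 10 -> 6 -> 11 -> 5 -> 9 -> 16 -> 13 -> 14 -> 12 -> 2 -> 15 -> 7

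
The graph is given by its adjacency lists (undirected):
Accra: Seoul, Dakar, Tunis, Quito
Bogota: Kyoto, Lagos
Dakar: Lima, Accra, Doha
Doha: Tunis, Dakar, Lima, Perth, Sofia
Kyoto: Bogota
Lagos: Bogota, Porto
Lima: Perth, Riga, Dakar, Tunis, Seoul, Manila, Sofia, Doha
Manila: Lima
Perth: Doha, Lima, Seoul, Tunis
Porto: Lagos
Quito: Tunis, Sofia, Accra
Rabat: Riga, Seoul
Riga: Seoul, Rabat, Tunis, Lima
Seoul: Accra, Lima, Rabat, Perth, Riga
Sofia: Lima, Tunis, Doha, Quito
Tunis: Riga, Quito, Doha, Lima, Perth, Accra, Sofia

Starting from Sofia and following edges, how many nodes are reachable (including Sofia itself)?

BFS from Sofia visits: Sofia, Lima, Tunis, Doha, Quito, Perth, Riga, Dakar, Seoul, Manila, Accra, Rabat
Reachable nodes: 12 of 16 total.

12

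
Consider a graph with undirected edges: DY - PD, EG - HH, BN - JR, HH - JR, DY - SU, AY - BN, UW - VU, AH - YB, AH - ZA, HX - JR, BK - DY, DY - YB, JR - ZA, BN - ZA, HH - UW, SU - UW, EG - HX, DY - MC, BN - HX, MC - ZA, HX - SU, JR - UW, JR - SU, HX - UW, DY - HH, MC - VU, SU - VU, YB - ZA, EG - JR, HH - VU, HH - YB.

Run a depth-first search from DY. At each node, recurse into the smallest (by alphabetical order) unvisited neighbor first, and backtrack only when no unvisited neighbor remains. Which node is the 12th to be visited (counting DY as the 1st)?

Visit DY
DY → BK
DY → HH
HH → EG
EG → HX
HX → BN
BN → AY
BN → JR
JR → SU
SU → UW
UW → VU
VU → MC
MC → ZA
ZA → AH
AH → YB
DY → PD

Visit order: DY, BK, HH, EG, HX, BN, AY, JR, SU, UW, VU, MC, ZA, AH, YB, PD

MC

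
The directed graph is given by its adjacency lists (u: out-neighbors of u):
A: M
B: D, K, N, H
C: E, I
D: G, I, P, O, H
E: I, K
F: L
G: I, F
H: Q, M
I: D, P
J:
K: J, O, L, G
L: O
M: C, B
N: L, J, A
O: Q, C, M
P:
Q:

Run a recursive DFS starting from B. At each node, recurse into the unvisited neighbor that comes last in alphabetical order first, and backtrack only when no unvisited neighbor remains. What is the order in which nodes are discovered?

B N L O Q M C I P D H G F E K J A

Visit B
B → N
N → L
L → O
O → Q
O → M
M → C
C → I
I → P
I → D
D → H
D → G
G → F
C → E
E → K
K → J
N → A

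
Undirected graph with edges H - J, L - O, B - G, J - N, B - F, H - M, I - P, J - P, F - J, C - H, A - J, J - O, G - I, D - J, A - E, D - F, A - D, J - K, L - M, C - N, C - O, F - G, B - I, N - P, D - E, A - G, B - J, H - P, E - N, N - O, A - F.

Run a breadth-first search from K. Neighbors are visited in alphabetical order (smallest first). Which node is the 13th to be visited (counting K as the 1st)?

Visit K; enqueue J → queue [J]
Visit J; enqueue A, B, D, F, H, N, O, P → queue [A, B, D, F, H, N, O, P]
Visit A; enqueue E, G → queue [B, D, F, H, N, O, P, E, G]
Visit B; enqueue I → queue [D, F, H, N, O, P, E, G, I]
Visit D → queue [F, H, N, O, P, E, G, I]
Visit F → queue [H, N, O, P, E, G, I]
Visit H; enqueue C, M → queue [N, O, P, E, G, I, C, M]
Visit N → queue [O, P, E, G, I, C, M]
Visit O; enqueue L → queue [P, E, G, I, C, M, L]
Visit P → queue [E, G, I, C, M, L]
Visit E → queue [G, I, C, M, L]
Visit G → queue [I, C, M, L]
Visit I → queue [C, M, L]
Visit C → queue [M, L]
Visit M → queue [L]
Visit L → queue []

Visit order: K, J, A, B, D, F, H, N, O, P, E, G, I, C, M, L

I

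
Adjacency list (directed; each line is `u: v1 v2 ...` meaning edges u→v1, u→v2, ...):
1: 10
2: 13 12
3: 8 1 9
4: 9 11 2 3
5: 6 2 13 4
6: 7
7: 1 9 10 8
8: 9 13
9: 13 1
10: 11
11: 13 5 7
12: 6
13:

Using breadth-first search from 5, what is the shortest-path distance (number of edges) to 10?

Level 0: 5
Level 1: 2, 4, 6, 13
Level 2: 3, 7, 9, 11, 12
Level 3: 1, 8, 10
10 first appears at level 3.

3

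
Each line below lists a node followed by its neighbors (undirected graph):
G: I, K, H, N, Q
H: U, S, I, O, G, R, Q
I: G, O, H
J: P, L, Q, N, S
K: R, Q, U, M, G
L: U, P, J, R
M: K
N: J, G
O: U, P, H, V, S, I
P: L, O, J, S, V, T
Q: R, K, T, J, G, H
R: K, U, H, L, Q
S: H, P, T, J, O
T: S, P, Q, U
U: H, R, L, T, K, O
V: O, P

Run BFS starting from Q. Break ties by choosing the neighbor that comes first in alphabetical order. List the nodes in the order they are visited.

Q → G → H → J → K → R → T → I → N → O → S → U → L → P → M → V

Visit Q; enqueue G, H, J, K, R, T → queue [G, H, J, K, R, T]
Visit G; enqueue I, N → queue [H, J, K, R, T, I, N]
Visit H; enqueue O, S, U → queue [J, K, R, T, I, N, O, S, U]
Visit J; enqueue L, P → queue [K, R, T, I, N, O, S, U, L, P]
Visit K; enqueue M → queue [R, T, I, N, O, S, U, L, P, M]
Visit R → queue [T, I, N, O, S, U, L, P, M]
Visit T → queue [I, N, O, S, U, L, P, M]
Visit I → queue [N, O, S, U, L, P, M]
Visit N → queue [O, S, U, L, P, M]
Visit O; enqueue V → queue [S, U, L, P, M, V]
Visit S → queue [U, L, P, M, V]
Visit U → queue [L, P, M, V]
Visit L → queue [P, M, V]
Visit P → queue [M, V]
Visit M → queue [V]
Visit V → queue []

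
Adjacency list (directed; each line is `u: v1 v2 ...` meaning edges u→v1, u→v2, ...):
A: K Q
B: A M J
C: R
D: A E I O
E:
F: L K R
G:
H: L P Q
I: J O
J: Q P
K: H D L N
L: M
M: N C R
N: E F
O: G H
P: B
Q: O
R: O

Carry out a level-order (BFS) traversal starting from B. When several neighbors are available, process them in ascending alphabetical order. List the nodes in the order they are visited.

Visit B; enqueue A, J, M → queue [A, J, M]
Visit A; enqueue K, Q → queue [J, M, K, Q]
Visit J; enqueue P → queue [M, K, Q, P]
Visit M; enqueue C, N, R → queue [K, Q, P, C, N, R]
Visit K; enqueue D, H, L → queue [Q, P, C, N, R, D, H, L]
Visit Q; enqueue O → queue [P, C, N, R, D, H, L, O]
Visit P → queue [C, N, R, D, H, L, O]
Visit C → queue [N, R, D, H, L, O]
Visit N; enqueue E, F → queue [R, D, H, L, O, E, F]
Visit R → queue [D, H, L, O, E, F]
Visit D; enqueue I → queue [H, L, O, E, F, I]
Visit H → queue [L, O, E, F, I]
Visit L → queue [O, E, F, I]
Visit O; enqueue G → queue [E, F, I, G]
Visit E → queue [F, I, G]
Visit F → queue [I, G]
Visit I → queue [G]
Visit G → queue []

B, A, J, M, K, Q, P, C, N, R, D, H, L, O, E, F, I, G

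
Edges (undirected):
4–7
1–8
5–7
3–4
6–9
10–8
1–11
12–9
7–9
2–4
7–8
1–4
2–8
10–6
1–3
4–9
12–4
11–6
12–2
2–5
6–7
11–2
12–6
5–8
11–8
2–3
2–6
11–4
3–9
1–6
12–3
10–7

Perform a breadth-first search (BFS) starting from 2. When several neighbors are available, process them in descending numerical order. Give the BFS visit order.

2 → 12 → 11 → 8 → 6 → 5 → 4 → 3 → 9 → 1 → 10 → 7

Visit 2; enqueue 12, 11, 8, 6, 5, 4, 3 → queue [12, 11, 8, 6, 5, 4, 3]
Visit 12; enqueue 9 → queue [11, 8, 6, 5, 4, 3, 9]
Visit 11; enqueue 1 → queue [8, 6, 5, 4, 3, 9, 1]
Visit 8; enqueue 10, 7 → queue [6, 5, 4, 3, 9, 1, 10, 7]
Visit 6 → queue [5, 4, 3, 9, 1, 10, 7]
Visit 5 → queue [4, 3, 9, 1, 10, 7]
Visit 4 → queue [3, 9, 1, 10, 7]
Visit 3 → queue [9, 1, 10, 7]
Visit 9 → queue [1, 10, 7]
Visit 1 → queue [10, 7]
Visit 10 → queue [7]
Visit 7 → queue []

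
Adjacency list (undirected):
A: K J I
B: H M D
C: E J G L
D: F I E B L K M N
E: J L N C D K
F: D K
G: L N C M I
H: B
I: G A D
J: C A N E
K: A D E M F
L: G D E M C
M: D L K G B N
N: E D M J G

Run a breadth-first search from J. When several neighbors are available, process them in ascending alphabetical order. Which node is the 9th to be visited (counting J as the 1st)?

L

Visit J; enqueue A, C, E, N → queue [A, C, E, N]
Visit A; enqueue I, K → queue [C, E, N, I, K]
Visit C; enqueue G, L → queue [E, N, I, K, G, L]
Visit E; enqueue D → queue [N, I, K, G, L, D]
Visit N; enqueue M → queue [I, K, G, L, D, M]
Visit I → queue [K, G, L, D, M]
Visit K; enqueue F → queue [G, L, D, M, F]
Visit G → queue [L, D, M, F]
Visit L → queue [D, M, F]
Visit D; enqueue B → queue [M, F, B]
Visit M → queue [F, B]
Visit F → queue [B]
Visit B; enqueue H → queue [H]
Visit H → queue []

Visit order: J, A, C, E, N, I, K, G, L, D, M, F, B, H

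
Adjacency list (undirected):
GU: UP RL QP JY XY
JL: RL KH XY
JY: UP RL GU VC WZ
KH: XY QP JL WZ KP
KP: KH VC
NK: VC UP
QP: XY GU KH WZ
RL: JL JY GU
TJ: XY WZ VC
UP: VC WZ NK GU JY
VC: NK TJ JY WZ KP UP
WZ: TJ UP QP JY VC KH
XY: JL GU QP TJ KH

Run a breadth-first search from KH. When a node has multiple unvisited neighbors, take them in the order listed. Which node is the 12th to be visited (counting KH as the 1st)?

VC

Visit KH; enqueue XY, QP, JL, WZ, KP → queue [XY, QP, JL, WZ, KP]
Visit XY; enqueue GU, TJ → queue [QP, JL, WZ, KP, GU, TJ]
Visit QP → queue [JL, WZ, KP, GU, TJ]
Visit JL; enqueue RL → queue [WZ, KP, GU, TJ, RL]
Visit WZ; enqueue UP, JY, VC → queue [KP, GU, TJ, RL, UP, JY, VC]
Visit KP → queue [GU, TJ, RL, UP, JY, VC]
Visit GU → queue [TJ, RL, UP, JY, VC]
Visit TJ → queue [RL, UP, JY, VC]
Visit RL → queue [UP, JY, VC]
Visit UP; enqueue NK → queue [JY, VC, NK]
Visit JY → queue [VC, NK]
Visit VC → queue [NK]
Visit NK → queue []

Visit order: KH, XY, QP, JL, WZ, KP, GU, TJ, RL, UP, JY, VC, NK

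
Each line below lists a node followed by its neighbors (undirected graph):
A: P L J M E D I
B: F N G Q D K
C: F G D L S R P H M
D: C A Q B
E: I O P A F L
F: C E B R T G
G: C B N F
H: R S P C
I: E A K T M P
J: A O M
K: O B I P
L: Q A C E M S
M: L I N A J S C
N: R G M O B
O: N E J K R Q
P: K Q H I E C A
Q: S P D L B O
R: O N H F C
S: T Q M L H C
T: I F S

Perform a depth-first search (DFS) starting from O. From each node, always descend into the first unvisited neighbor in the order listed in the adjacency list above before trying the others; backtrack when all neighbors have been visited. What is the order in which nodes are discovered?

O, N, R, H, S, T, I, E, P, K, B, F, C, G, D, A, L, Q, M, J

Visit O
O → N
N → R
R → H
H → S
S → T
T → I
I → E
E → P
P → K
K → B
B → F
F → C
C → G
C → D
D → A
A → L
L → Q
L → M
M → J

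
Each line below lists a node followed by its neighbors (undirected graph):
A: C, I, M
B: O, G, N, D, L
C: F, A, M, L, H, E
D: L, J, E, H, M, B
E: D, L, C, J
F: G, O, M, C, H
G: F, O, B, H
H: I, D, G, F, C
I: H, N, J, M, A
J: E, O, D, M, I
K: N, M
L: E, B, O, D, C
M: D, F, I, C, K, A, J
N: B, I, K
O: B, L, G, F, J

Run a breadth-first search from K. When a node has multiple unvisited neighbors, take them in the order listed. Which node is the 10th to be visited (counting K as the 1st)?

J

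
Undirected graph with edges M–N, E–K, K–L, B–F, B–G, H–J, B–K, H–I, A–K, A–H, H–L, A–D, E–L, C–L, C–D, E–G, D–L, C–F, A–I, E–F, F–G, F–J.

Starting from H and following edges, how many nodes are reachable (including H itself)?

12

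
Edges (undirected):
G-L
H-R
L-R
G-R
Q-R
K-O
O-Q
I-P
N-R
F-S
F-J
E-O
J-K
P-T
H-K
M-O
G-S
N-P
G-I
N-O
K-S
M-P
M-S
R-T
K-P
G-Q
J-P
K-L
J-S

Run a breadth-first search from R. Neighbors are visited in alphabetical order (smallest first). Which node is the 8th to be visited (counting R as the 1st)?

I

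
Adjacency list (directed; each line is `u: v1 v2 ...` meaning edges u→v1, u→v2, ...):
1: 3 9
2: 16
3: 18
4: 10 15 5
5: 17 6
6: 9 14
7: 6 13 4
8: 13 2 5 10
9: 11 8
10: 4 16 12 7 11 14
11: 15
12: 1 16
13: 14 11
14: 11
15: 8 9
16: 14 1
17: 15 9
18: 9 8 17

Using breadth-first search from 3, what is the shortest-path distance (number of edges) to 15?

Level 0: 3
Level 1: 18
Level 2: 8, 9, 17
Level 3: 2, 5, 10, 11, 13, 15
Level 4: 4, 6, 7, 12, 14, 16
Level 5: 1
15 first appears at level 3.

3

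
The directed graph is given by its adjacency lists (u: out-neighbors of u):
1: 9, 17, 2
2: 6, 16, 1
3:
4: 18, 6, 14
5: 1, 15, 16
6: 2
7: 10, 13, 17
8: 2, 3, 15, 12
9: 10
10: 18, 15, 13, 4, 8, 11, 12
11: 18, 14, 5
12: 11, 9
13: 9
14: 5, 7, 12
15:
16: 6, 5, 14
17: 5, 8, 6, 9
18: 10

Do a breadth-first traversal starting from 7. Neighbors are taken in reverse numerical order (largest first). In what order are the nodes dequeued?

7, 17, 13, 10, 9, 8, 6, 5, 18, 15, 12, 11, 4, 3, 2, 16, 1, 14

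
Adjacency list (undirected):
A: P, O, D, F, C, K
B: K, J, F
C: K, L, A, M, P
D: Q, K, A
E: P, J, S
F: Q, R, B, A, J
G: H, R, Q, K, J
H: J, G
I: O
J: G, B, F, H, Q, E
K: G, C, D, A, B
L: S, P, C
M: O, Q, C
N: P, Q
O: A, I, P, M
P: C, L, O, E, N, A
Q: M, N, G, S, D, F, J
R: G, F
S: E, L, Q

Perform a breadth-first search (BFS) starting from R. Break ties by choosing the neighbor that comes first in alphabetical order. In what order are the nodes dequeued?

R, F, G, A, B, J, Q, H, K, C, D, O, P, E, M, N, S, L, I

Visit R; enqueue F, G → queue [F, G]
Visit F; enqueue A, B, J, Q → queue [G, A, B, J, Q]
Visit G; enqueue H, K → queue [A, B, J, Q, H, K]
Visit A; enqueue C, D, O, P → queue [B, J, Q, H, K, C, D, O, P]
Visit B → queue [J, Q, H, K, C, D, O, P]
Visit J; enqueue E → queue [Q, H, K, C, D, O, P, E]
Visit Q; enqueue M, N, S → queue [H, K, C, D, O, P, E, M, N, S]
Visit H → queue [K, C, D, O, P, E, M, N, S]
Visit K → queue [C, D, O, P, E, M, N, S]
Visit C; enqueue L → queue [D, O, P, E, M, N, S, L]
Visit D → queue [O, P, E, M, N, S, L]
Visit O; enqueue I → queue [P, E, M, N, S, L, I]
Visit P → queue [E, M, N, S, L, I]
Visit E → queue [M, N, S, L, I]
Visit M → queue [N, S, L, I]
Visit N → queue [S, L, I]
Visit S → queue [L, I]
Visit L → queue [I]
Visit I → queue []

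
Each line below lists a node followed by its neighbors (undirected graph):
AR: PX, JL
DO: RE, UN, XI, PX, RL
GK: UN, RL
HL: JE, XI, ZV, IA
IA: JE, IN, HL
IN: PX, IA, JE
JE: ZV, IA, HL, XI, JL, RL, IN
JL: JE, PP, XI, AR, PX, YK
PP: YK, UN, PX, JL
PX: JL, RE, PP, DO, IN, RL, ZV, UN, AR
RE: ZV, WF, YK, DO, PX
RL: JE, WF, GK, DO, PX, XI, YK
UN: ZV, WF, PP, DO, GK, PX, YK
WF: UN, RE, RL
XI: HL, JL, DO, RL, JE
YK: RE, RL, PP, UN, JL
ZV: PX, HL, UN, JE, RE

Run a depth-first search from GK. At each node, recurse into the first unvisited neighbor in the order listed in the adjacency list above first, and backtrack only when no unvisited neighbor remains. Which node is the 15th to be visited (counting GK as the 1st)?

YK

Visit GK
GK → UN
UN → ZV
ZV → PX
PX → JL
JL → JE
JE → IA
IA → IN
IA → HL
HL → XI
XI → DO
DO → RE
RE → WF
WF → RL
RL → YK
YK → PP
JL → AR

Visit order: GK, UN, ZV, PX, JL, JE, IA, IN, HL, XI, DO, RE, WF, RL, YK, PP, AR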